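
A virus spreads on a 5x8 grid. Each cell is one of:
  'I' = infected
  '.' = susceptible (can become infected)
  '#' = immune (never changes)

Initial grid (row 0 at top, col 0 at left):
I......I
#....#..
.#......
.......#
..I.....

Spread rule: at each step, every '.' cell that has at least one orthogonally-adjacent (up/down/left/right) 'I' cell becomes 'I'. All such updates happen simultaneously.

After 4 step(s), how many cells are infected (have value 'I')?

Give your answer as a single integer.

Answer: 35

Derivation:
Step 0 (initial): 3 infected
Step 1: +6 new -> 9 infected
Step 2: +10 new -> 19 infected
Step 3: +8 new -> 27 infected
Step 4: +8 new -> 35 infected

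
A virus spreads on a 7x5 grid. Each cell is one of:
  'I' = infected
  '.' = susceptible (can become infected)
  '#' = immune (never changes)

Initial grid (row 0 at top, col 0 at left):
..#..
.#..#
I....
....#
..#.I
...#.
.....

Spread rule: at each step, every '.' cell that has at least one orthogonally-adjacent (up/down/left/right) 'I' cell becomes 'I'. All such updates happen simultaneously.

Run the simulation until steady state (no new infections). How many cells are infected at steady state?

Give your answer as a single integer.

Step 0 (initial): 2 infected
Step 1: +5 new -> 7 infected
Step 2: +6 new -> 13 infected
Step 3: +7 new -> 20 infected
Step 4: +5 new -> 25 infected
Step 5: +3 new -> 28 infected
Step 6: +1 new -> 29 infected
Step 7: +0 new -> 29 infected

Answer: 29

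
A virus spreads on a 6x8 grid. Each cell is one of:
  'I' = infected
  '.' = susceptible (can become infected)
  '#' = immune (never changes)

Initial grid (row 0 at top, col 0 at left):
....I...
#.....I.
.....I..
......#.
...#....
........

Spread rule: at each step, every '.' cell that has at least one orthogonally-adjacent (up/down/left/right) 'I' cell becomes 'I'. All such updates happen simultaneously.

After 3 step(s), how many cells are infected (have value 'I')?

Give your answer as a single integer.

Answer: 27

Derivation:
Step 0 (initial): 3 infected
Step 1: +9 new -> 12 infected
Step 2: +7 new -> 19 infected
Step 3: +8 new -> 27 infected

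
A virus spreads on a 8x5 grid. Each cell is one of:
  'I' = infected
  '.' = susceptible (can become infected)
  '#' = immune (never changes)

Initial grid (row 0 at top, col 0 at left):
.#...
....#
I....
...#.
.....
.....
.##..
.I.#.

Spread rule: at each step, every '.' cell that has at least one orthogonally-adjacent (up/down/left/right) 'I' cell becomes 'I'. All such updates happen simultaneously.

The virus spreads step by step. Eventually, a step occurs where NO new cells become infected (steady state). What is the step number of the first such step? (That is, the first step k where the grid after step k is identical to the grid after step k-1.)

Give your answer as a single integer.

Answer: 10

Derivation:
Step 0 (initial): 2 infected
Step 1: +5 new -> 7 infected
Step 2: +6 new -> 13 infected
Step 3: +5 new -> 18 infected
Step 4: +5 new -> 23 infected
Step 5: +4 new -> 27 infected
Step 6: +3 new -> 30 infected
Step 7: +2 new -> 32 infected
Step 8: +1 new -> 33 infected
Step 9: +1 new -> 34 infected
Step 10: +0 new -> 34 infected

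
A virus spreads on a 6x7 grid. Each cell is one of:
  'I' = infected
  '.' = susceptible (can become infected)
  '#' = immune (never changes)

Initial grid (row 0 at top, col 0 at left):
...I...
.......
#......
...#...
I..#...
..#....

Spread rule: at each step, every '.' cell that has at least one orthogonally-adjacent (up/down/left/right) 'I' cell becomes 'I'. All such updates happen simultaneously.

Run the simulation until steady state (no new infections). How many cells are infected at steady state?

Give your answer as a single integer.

Answer: 38

Derivation:
Step 0 (initial): 2 infected
Step 1: +6 new -> 8 infected
Step 2: +8 new -> 16 infected
Step 3: +8 new -> 24 infected
Step 4: +4 new -> 28 infected
Step 5: +3 new -> 31 infected
Step 6: +3 new -> 34 infected
Step 7: +3 new -> 37 infected
Step 8: +1 new -> 38 infected
Step 9: +0 new -> 38 infected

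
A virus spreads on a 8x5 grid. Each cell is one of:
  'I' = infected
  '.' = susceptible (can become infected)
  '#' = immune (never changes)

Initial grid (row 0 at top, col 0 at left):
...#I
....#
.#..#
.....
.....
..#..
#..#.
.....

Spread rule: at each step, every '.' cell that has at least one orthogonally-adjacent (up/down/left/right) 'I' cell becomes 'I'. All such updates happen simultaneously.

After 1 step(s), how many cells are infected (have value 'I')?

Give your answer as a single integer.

Answer: 1

Derivation:
Step 0 (initial): 1 infected
Step 1: +0 new -> 1 infected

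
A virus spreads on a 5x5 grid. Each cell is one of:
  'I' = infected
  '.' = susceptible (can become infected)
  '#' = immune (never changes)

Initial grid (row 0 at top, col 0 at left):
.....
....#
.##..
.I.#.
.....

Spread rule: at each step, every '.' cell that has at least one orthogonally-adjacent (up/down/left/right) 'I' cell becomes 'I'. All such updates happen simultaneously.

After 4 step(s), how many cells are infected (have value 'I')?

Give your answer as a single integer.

Step 0 (initial): 1 infected
Step 1: +3 new -> 4 infected
Step 2: +3 new -> 7 infected
Step 3: +2 new -> 9 infected
Step 4: +3 new -> 12 infected

Answer: 12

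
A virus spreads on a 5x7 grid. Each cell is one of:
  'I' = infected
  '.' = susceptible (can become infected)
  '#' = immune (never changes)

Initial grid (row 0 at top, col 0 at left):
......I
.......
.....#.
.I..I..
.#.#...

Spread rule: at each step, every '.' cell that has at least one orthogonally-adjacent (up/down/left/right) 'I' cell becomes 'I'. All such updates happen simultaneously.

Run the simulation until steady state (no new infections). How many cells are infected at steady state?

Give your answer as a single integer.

Answer: 32

Derivation:
Step 0 (initial): 3 infected
Step 1: +9 new -> 12 infected
Step 2: +12 new -> 24 infected
Step 3: +6 new -> 30 infected
Step 4: +2 new -> 32 infected
Step 5: +0 new -> 32 infected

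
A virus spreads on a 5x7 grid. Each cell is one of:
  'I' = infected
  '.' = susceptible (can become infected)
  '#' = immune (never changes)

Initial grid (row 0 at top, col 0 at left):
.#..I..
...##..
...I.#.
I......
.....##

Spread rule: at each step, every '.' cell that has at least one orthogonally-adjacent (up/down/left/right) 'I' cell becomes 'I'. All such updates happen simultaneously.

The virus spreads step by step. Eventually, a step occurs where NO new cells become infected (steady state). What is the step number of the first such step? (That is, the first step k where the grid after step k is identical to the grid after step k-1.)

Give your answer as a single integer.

Answer: 5

Derivation:
Step 0 (initial): 3 infected
Step 1: +8 new -> 11 infected
Step 2: +10 new -> 21 infected
Step 3: +6 new -> 27 infected
Step 4: +2 new -> 29 infected
Step 5: +0 new -> 29 infected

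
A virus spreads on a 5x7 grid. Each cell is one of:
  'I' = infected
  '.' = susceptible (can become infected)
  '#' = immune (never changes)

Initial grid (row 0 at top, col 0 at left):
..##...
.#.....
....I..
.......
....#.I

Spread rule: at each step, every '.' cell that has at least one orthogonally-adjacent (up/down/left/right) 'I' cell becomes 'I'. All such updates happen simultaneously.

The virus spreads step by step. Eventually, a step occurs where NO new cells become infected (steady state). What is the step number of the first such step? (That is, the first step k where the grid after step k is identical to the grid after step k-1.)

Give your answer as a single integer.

Step 0 (initial): 2 infected
Step 1: +6 new -> 8 infected
Step 2: +7 new -> 15 infected
Step 3: +6 new -> 21 infected
Step 4: +4 new -> 25 infected
Step 5: +3 new -> 28 infected
Step 6: +2 new -> 30 infected
Step 7: +1 new -> 31 infected
Step 8: +0 new -> 31 infected

Answer: 8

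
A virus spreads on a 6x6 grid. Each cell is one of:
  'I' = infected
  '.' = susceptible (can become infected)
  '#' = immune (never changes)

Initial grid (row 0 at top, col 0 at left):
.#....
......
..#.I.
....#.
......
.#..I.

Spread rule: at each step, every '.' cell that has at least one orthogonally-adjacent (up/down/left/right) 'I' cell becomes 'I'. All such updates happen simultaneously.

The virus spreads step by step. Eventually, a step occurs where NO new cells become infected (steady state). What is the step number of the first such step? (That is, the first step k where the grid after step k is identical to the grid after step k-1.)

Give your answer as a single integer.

Step 0 (initial): 2 infected
Step 1: +6 new -> 8 infected
Step 2: +8 new -> 16 infected
Step 3: +5 new -> 21 infected
Step 4: +4 new -> 25 infected
Step 5: +4 new -> 29 infected
Step 6: +3 new -> 32 infected
Step 7: +0 new -> 32 infected

Answer: 7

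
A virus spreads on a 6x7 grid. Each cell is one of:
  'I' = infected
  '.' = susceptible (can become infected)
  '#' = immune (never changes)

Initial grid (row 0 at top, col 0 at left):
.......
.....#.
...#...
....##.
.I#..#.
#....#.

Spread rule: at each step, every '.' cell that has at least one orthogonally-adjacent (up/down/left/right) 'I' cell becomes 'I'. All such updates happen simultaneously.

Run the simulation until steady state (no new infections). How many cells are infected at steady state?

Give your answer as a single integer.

Step 0 (initial): 1 infected
Step 1: +3 new -> 4 infected
Step 2: +4 new -> 8 infected
Step 3: +5 new -> 13 infected
Step 4: +5 new -> 18 infected
Step 5: +4 new -> 22 infected
Step 6: +2 new -> 24 infected
Step 7: +2 new -> 26 infected
Step 8: +2 new -> 28 infected
Step 9: +2 new -> 30 infected
Step 10: +2 new -> 32 infected
Step 11: +1 new -> 33 infected
Step 12: +1 new -> 34 infected
Step 13: +0 new -> 34 infected

Answer: 34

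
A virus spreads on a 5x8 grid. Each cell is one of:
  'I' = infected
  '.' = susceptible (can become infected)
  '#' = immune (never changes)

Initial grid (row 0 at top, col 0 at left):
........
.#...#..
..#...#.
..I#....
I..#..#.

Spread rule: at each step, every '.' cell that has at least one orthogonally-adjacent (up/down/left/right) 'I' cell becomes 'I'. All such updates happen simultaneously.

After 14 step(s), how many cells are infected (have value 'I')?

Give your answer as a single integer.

Answer: 32

Derivation:
Step 0 (initial): 2 infected
Step 1: +4 new -> 6 infected
Step 2: +2 new -> 8 infected
Step 3: +1 new -> 9 infected
Step 4: +1 new -> 10 infected
Step 5: +1 new -> 11 infected
Step 6: +1 new -> 12 infected
Step 7: +2 new -> 14 infected
Step 8: +2 new -> 16 infected
Step 9: +3 new -> 19 infected
Step 10: +2 new -> 21 infected
Step 11: +4 new -> 25 infected
Step 12: +3 new -> 28 infected
Step 13: +3 new -> 31 infected
Step 14: +1 new -> 32 infected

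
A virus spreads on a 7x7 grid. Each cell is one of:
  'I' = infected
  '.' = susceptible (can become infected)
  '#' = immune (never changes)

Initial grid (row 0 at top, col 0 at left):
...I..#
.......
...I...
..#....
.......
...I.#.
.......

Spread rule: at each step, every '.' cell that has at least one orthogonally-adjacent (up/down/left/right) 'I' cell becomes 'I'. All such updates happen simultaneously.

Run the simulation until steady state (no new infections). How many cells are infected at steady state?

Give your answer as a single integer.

Answer: 46

Derivation:
Step 0 (initial): 3 infected
Step 1: +10 new -> 13 infected
Step 2: +12 new -> 25 infected
Step 3: +12 new -> 37 infected
Step 4: +8 new -> 45 infected
Step 5: +1 new -> 46 infected
Step 6: +0 new -> 46 infected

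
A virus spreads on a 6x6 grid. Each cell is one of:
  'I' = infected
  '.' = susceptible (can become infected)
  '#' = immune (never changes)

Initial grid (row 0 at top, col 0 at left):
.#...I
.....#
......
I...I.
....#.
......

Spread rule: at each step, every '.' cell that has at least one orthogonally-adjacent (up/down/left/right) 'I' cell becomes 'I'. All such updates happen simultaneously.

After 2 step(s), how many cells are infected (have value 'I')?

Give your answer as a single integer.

Step 0 (initial): 3 infected
Step 1: +7 new -> 10 infected
Step 2: +11 new -> 21 infected

Answer: 21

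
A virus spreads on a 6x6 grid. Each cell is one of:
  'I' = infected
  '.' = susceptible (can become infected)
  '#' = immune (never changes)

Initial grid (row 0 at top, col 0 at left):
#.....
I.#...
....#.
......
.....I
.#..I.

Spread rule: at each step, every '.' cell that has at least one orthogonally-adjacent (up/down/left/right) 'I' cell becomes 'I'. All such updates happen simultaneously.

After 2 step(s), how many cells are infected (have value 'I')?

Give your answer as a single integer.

Step 0 (initial): 3 infected
Step 1: +6 new -> 9 infected
Step 2: +7 new -> 16 infected

Answer: 16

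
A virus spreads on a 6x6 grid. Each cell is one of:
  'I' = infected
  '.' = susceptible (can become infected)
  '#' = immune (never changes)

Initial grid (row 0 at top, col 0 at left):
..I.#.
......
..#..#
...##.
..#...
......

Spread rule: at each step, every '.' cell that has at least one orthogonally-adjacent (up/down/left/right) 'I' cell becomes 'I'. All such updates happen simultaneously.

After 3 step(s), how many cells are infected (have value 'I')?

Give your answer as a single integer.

Step 0 (initial): 1 infected
Step 1: +3 new -> 4 infected
Step 2: +3 new -> 7 infected
Step 3: +4 new -> 11 infected

Answer: 11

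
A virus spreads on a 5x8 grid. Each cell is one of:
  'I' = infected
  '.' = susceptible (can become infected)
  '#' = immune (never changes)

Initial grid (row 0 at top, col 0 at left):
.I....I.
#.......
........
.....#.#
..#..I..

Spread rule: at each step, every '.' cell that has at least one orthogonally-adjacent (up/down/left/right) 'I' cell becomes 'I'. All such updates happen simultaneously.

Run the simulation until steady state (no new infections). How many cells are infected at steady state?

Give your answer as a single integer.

Step 0 (initial): 3 infected
Step 1: +8 new -> 11 infected
Step 2: +11 new -> 22 infected
Step 3: +9 new -> 31 infected
Step 4: +4 new -> 35 infected
Step 5: +1 new -> 36 infected
Step 6: +0 new -> 36 infected

Answer: 36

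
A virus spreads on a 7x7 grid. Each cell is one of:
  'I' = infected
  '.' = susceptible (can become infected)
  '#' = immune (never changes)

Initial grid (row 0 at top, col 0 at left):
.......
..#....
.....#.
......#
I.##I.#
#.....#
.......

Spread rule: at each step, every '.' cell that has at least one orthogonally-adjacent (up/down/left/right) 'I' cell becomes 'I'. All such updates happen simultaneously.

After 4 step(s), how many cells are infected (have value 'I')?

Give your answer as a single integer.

Step 0 (initial): 2 infected
Step 1: +5 new -> 7 infected
Step 2: +9 new -> 16 infected
Step 3: +9 new -> 25 infected
Step 4: +9 new -> 34 infected

Answer: 34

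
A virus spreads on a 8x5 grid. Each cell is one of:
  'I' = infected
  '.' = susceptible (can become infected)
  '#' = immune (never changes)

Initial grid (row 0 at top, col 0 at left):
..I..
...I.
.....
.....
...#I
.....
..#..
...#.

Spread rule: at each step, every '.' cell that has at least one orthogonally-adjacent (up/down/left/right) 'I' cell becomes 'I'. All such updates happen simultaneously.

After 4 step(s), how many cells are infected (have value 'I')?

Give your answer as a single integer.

Step 0 (initial): 3 infected
Step 1: +7 new -> 10 infected
Step 2: +8 new -> 18 infected
Step 3: +6 new -> 24 infected
Step 4: +4 new -> 28 infected

Answer: 28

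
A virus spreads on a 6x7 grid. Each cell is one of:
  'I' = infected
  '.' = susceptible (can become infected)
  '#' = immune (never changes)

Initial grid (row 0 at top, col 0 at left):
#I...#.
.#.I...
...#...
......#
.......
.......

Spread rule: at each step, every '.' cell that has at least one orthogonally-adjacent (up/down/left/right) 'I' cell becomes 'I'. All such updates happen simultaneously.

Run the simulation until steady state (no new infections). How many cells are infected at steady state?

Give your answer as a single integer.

Step 0 (initial): 2 infected
Step 1: +4 new -> 6 infected
Step 2: +4 new -> 10 infected
Step 3: +5 new -> 15 infected
Step 4: +8 new -> 23 infected
Step 5: +7 new -> 30 infected
Step 6: +5 new -> 35 infected
Step 7: +2 new -> 37 infected
Step 8: +0 new -> 37 infected

Answer: 37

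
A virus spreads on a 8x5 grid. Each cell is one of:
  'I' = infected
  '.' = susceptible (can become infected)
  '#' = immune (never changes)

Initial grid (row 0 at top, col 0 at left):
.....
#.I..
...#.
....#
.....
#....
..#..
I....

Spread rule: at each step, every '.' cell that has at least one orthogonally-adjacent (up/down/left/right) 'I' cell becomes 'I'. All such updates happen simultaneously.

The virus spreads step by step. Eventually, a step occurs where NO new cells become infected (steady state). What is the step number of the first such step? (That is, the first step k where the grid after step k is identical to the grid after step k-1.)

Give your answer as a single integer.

Answer: 7

Derivation:
Step 0 (initial): 2 infected
Step 1: +6 new -> 8 infected
Step 2: +7 new -> 15 infected
Step 3: +9 new -> 24 infected
Step 4: +6 new -> 30 infected
Step 5: +4 new -> 34 infected
Step 6: +1 new -> 35 infected
Step 7: +0 new -> 35 infected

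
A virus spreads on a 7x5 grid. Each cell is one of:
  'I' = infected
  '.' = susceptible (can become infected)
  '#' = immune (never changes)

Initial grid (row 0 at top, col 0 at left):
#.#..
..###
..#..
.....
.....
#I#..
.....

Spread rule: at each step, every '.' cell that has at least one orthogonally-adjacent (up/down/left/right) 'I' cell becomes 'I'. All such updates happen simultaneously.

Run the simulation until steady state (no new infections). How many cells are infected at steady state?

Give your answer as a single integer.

Answer: 25

Derivation:
Step 0 (initial): 1 infected
Step 1: +2 new -> 3 infected
Step 2: +5 new -> 8 infected
Step 3: +5 new -> 13 infected
Step 4: +6 new -> 19 infected
Step 5: +5 new -> 24 infected
Step 6: +1 new -> 25 infected
Step 7: +0 new -> 25 infected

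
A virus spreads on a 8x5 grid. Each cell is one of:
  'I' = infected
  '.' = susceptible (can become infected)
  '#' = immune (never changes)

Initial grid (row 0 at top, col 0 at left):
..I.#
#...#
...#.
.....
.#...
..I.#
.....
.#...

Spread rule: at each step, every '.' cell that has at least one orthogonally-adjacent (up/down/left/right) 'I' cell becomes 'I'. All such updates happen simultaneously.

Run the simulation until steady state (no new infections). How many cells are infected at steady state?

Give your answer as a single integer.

Answer: 33

Derivation:
Step 0 (initial): 2 infected
Step 1: +7 new -> 9 infected
Step 2: +10 new -> 19 infected
Step 3: +8 new -> 27 infected
Step 4: +5 new -> 32 infected
Step 5: +1 new -> 33 infected
Step 6: +0 new -> 33 infected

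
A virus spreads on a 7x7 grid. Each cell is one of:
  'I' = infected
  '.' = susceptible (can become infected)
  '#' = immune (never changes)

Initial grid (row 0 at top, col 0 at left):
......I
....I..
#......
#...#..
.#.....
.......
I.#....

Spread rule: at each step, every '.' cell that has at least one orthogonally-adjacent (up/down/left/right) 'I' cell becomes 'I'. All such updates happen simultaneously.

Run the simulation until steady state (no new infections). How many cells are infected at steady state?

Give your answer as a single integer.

Step 0 (initial): 3 infected
Step 1: +8 new -> 11 infected
Step 2: +7 new -> 18 infected
Step 3: +7 new -> 25 infected
Step 4: +9 new -> 34 infected
Step 5: +7 new -> 41 infected
Step 6: +3 new -> 44 infected
Step 7: +0 new -> 44 infected

Answer: 44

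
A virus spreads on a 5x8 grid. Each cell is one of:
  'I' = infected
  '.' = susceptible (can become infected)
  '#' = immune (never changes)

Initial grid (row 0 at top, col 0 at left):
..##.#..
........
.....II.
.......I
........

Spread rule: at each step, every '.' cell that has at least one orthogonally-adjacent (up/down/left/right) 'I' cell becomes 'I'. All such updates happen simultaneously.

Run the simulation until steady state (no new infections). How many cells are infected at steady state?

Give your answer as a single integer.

Step 0 (initial): 3 infected
Step 1: +7 new -> 10 infected
Step 2: +7 new -> 17 infected
Step 3: +6 new -> 23 infected
Step 4: +4 new -> 27 infected
Step 5: +4 new -> 31 infected
Step 6: +4 new -> 35 infected
Step 7: +2 new -> 37 infected
Step 8: +0 new -> 37 infected

Answer: 37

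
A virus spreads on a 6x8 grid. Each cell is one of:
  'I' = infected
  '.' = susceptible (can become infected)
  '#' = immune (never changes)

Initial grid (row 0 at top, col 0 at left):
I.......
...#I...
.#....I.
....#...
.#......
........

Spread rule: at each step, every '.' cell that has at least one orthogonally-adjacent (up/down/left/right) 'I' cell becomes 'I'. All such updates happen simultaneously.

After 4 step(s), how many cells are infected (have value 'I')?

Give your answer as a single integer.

Answer: 38

Derivation:
Step 0 (initial): 3 infected
Step 1: +9 new -> 12 infected
Step 2: +11 new -> 23 infected
Step 3: +8 new -> 31 infected
Step 4: +7 new -> 38 infected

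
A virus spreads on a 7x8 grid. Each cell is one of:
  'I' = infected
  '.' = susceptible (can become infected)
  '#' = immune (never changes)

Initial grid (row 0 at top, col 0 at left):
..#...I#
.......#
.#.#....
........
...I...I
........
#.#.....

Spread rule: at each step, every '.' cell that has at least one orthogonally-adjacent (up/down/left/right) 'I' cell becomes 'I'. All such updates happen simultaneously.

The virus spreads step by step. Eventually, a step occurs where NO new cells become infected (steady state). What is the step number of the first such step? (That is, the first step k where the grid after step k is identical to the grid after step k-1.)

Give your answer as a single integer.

Answer: 8

Derivation:
Step 0 (initial): 3 infected
Step 1: +9 new -> 12 infected
Step 2: +14 new -> 26 infected
Step 3: +12 new -> 38 infected
Step 4: +6 new -> 44 infected
Step 5: +2 new -> 46 infected
Step 6: +2 new -> 48 infected
Step 7: +1 new -> 49 infected
Step 8: +0 new -> 49 infected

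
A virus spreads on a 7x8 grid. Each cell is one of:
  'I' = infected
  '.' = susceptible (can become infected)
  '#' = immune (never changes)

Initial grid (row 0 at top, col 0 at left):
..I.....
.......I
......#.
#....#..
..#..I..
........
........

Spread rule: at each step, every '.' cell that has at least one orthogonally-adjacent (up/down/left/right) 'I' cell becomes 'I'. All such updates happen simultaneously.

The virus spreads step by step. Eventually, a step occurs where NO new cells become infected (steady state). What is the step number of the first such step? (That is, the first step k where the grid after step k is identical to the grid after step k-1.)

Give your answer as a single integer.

Answer: 8

Derivation:
Step 0 (initial): 3 infected
Step 1: +9 new -> 12 infected
Step 2: +15 new -> 27 infected
Step 3: +13 new -> 40 infected
Step 4: +5 new -> 45 infected
Step 5: +3 new -> 48 infected
Step 6: +3 new -> 51 infected
Step 7: +1 new -> 52 infected
Step 8: +0 new -> 52 infected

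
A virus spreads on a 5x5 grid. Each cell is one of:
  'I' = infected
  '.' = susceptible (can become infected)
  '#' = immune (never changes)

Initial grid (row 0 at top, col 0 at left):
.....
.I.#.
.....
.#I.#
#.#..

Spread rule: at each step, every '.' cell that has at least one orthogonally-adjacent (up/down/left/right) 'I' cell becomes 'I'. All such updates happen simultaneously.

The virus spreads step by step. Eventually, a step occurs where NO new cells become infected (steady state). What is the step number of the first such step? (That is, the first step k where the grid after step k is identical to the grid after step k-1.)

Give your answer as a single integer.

Answer: 5

Derivation:
Step 0 (initial): 2 infected
Step 1: +6 new -> 8 infected
Step 2: +5 new -> 13 infected
Step 3: +4 new -> 17 infected
Step 4: +2 new -> 19 infected
Step 5: +0 new -> 19 infected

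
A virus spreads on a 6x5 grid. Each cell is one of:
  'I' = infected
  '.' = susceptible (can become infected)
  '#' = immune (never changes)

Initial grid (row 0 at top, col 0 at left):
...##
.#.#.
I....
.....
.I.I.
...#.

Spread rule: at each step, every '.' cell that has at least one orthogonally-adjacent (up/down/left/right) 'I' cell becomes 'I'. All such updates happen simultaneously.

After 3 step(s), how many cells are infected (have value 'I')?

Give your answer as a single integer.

Step 0 (initial): 3 infected
Step 1: +9 new -> 12 infected
Step 2: +8 new -> 20 infected
Step 3: +3 new -> 23 infected

Answer: 23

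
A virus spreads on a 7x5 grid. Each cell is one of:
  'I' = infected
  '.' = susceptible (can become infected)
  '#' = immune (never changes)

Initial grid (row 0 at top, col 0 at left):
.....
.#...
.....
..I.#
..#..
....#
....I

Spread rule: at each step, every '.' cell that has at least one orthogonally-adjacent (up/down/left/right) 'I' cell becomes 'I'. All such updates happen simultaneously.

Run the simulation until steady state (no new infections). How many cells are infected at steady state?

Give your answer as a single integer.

Answer: 31

Derivation:
Step 0 (initial): 2 infected
Step 1: +4 new -> 6 infected
Step 2: +8 new -> 14 infected
Step 3: +9 new -> 23 infected
Step 4: +6 new -> 29 infected
Step 5: +2 new -> 31 infected
Step 6: +0 new -> 31 infected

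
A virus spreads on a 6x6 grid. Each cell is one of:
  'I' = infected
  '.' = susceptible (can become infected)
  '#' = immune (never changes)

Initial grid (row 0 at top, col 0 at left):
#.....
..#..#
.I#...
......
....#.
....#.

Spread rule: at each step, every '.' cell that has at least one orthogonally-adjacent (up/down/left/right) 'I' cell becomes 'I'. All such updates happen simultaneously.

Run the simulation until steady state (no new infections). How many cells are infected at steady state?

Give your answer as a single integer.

Step 0 (initial): 1 infected
Step 1: +3 new -> 4 infected
Step 2: +5 new -> 9 infected
Step 3: +5 new -> 14 infected
Step 4: +6 new -> 20 infected
Step 5: +5 new -> 25 infected
Step 6: +4 new -> 29 infected
Step 7: +1 new -> 30 infected
Step 8: +0 new -> 30 infected

Answer: 30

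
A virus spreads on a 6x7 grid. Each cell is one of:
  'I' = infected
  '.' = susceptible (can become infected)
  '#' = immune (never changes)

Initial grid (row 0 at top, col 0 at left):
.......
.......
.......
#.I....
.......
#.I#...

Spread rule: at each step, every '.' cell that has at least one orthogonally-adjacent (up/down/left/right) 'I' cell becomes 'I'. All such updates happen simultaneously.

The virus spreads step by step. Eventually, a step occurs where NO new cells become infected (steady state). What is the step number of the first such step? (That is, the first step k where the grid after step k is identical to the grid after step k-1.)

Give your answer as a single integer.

Step 0 (initial): 2 infected
Step 1: +5 new -> 7 infected
Step 2: +6 new -> 13 infected
Step 3: +8 new -> 21 infected
Step 4: +8 new -> 29 infected
Step 5: +6 new -> 35 infected
Step 6: +3 new -> 38 infected
Step 7: +1 new -> 39 infected
Step 8: +0 new -> 39 infected

Answer: 8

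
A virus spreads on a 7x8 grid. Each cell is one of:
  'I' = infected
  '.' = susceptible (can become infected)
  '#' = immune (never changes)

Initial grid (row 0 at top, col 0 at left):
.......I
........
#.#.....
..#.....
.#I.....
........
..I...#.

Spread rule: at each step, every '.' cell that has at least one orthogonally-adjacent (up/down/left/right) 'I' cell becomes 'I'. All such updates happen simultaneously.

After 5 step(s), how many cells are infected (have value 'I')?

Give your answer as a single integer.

Step 0 (initial): 3 infected
Step 1: +6 new -> 9 infected
Step 2: +9 new -> 18 infected
Step 3: +10 new -> 28 infected
Step 4: +11 new -> 39 infected
Step 5: +5 new -> 44 infected

Answer: 44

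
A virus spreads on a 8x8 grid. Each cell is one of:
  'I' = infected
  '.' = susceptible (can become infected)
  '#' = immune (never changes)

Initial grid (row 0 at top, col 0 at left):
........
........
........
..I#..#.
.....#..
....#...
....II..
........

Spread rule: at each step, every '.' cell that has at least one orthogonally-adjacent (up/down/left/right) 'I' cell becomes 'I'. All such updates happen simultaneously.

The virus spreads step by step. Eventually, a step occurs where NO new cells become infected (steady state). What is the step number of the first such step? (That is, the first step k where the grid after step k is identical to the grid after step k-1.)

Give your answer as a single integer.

Answer: 9

Derivation:
Step 0 (initial): 3 infected
Step 1: +8 new -> 11 infected
Step 2: +13 new -> 24 infected
Step 3: +13 new -> 37 infected
Step 4: +10 new -> 47 infected
Step 5: +7 new -> 54 infected
Step 6: +3 new -> 57 infected
Step 7: +2 new -> 59 infected
Step 8: +1 new -> 60 infected
Step 9: +0 new -> 60 infected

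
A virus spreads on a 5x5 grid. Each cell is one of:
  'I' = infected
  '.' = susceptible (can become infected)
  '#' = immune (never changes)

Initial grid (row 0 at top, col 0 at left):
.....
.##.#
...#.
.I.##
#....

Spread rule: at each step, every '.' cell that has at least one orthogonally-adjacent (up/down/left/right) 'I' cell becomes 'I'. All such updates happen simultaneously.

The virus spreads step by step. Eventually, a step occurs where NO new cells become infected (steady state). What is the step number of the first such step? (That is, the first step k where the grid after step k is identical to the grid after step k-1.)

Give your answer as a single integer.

Answer: 9

Derivation:
Step 0 (initial): 1 infected
Step 1: +4 new -> 5 infected
Step 2: +3 new -> 8 infected
Step 3: +2 new -> 10 infected
Step 4: +2 new -> 12 infected
Step 5: +1 new -> 13 infected
Step 6: +1 new -> 14 infected
Step 7: +1 new -> 15 infected
Step 8: +2 new -> 17 infected
Step 9: +0 new -> 17 infected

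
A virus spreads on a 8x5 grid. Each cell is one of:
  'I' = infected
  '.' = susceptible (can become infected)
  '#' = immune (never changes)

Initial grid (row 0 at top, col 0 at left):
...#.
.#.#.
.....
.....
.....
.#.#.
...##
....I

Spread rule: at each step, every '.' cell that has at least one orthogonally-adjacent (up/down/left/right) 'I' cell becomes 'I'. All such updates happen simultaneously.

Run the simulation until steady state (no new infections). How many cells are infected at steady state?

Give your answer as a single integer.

Answer: 33

Derivation:
Step 0 (initial): 1 infected
Step 1: +1 new -> 2 infected
Step 2: +1 new -> 3 infected
Step 3: +2 new -> 5 infected
Step 4: +3 new -> 8 infected
Step 5: +2 new -> 10 infected
Step 6: +4 new -> 14 infected
Step 7: +5 new -> 19 infected
Step 8: +6 new -> 25 infected
Step 9: +3 new -> 28 infected
Step 10: +3 new -> 31 infected
Step 11: +2 new -> 33 infected
Step 12: +0 new -> 33 infected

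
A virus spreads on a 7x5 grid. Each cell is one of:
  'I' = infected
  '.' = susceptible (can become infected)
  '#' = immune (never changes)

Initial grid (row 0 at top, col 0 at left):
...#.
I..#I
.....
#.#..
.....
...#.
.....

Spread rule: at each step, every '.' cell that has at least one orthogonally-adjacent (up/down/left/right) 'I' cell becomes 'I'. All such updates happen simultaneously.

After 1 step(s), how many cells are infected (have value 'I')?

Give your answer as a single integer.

Answer: 7

Derivation:
Step 0 (initial): 2 infected
Step 1: +5 new -> 7 infected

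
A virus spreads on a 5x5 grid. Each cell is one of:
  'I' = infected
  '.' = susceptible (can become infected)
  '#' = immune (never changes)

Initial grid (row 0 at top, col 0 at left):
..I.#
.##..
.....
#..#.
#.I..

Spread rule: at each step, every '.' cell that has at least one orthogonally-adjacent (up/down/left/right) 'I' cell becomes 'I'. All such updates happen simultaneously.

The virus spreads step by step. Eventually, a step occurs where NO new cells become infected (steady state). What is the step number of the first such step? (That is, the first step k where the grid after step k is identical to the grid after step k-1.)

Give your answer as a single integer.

Answer: 5

Derivation:
Step 0 (initial): 2 infected
Step 1: +5 new -> 7 infected
Step 2: +5 new -> 12 infected
Step 3: +5 new -> 17 infected
Step 4: +2 new -> 19 infected
Step 5: +0 new -> 19 infected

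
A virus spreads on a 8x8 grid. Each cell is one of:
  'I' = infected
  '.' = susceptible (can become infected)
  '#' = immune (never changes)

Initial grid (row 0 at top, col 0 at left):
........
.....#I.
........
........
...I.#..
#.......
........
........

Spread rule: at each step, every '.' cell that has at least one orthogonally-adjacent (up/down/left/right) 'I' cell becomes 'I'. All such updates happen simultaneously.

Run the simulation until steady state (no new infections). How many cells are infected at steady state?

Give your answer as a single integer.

Answer: 61

Derivation:
Step 0 (initial): 2 infected
Step 1: +7 new -> 9 infected
Step 2: +12 new -> 21 infected
Step 3: +14 new -> 35 infected
Step 4: +11 new -> 46 infected
Step 5: +8 new -> 54 infected
Step 6: +5 new -> 59 infected
Step 7: +2 new -> 61 infected
Step 8: +0 new -> 61 infected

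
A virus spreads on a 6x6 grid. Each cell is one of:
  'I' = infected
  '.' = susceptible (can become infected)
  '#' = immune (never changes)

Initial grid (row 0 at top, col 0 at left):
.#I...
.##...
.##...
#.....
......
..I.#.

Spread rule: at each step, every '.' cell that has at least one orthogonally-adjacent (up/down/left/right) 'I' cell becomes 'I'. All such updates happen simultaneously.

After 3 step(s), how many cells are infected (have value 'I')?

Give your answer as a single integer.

Step 0 (initial): 2 infected
Step 1: +4 new -> 6 infected
Step 2: +6 new -> 12 infected
Step 3: +7 new -> 19 infected

Answer: 19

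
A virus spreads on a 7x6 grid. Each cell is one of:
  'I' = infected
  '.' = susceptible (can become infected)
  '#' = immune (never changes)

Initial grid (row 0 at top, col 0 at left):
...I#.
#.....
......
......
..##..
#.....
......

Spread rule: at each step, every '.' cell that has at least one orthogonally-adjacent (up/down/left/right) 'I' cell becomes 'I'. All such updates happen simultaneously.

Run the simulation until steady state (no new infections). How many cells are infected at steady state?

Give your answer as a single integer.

Answer: 37

Derivation:
Step 0 (initial): 1 infected
Step 1: +2 new -> 3 infected
Step 2: +4 new -> 7 infected
Step 3: +6 new -> 13 infected
Step 4: +5 new -> 18 infected
Step 5: +4 new -> 22 infected
Step 6: +4 new -> 26 infected
Step 7: +5 new -> 31 infected
Step 8: +4 new -> 35 infected
Step 9: +2 new -> 37 infected
Step 10: +0 new -> 37 infected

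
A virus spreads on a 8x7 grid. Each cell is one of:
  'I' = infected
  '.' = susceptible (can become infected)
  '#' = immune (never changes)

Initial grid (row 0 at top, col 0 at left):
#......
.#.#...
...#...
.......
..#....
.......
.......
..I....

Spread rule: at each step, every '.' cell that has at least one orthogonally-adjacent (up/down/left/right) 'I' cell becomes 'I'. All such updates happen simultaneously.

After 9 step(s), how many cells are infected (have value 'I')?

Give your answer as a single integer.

Answer: 46

Derivation:
Step 0 (initial): 1 infected
Step 1: +3 new -> 4 infected
Step 2: +5 new -> 9 infected
Step 3: +5 new -> 14 infected
Step 4: +6 new -> 20 infected
Step 5: +6 new -> 26 infected
Step 6: +6 new -> 32 infected
Step 7: +5 new -> 37 infected
Step 8: +5 new -> 42 infected
Step 9: +4 new -> 46 infected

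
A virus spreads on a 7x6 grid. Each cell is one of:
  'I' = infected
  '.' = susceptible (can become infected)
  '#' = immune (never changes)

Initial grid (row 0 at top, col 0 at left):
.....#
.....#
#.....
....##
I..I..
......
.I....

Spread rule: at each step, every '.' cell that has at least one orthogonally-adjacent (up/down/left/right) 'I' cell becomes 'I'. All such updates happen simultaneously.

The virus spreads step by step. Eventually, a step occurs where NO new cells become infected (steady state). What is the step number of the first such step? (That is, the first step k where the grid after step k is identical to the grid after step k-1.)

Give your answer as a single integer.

Step 0 (initial): 3 infected
Step 1: +10 new -> 13 infected
Step 2: +7 new -> 20 infected
Step 3: +6 new -> 26 infected
Step 4: +6 new -> 32 infected
Step 5: +4 new -> 36 infected
Step 6: +1 new -> 37 infected
Step 7: +0 new -> 37 infected

Answer: 7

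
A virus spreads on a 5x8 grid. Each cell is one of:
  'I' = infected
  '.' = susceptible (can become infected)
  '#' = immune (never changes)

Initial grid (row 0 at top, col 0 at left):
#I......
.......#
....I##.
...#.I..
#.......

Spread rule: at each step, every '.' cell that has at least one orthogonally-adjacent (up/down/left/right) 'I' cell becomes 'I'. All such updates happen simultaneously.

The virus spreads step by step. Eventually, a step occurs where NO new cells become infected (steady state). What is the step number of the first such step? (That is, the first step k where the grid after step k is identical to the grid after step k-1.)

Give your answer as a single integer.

Answer: 6

Derivation:
Step 0 (initial): 3 infected
Step 1: +7 new -> 10 infected
Step 2: +11 new -> 21 infected
Step 3: +8 new -> 29 infected
Step 4: +4 new -> 33 infected
Step 5: +1 new -> 34 infected
Step 6: +0 new -> 34 infected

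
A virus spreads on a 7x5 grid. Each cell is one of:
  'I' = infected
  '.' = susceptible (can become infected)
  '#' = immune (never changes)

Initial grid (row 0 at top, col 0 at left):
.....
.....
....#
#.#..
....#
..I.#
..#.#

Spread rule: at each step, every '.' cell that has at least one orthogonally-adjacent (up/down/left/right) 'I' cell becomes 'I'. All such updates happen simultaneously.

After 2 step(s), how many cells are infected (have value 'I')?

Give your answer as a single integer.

Step 0 (initial): 1 infected
Step 1: +3 new -> 4 infected
Step 2: +5 new -> 9 infected

Answer: 9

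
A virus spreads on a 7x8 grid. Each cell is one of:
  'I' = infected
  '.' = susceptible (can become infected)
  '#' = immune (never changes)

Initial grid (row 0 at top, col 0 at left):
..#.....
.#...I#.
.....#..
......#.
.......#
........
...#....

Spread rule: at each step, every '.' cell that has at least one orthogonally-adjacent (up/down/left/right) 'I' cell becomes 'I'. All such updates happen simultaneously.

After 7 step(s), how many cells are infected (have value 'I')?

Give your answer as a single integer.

Answer: 38

Derivation:
Step 0 (initial): 1 infected
Step 1: +2 new -> 3 infected
Step 2: +4 new -> 7 infected
Step 3: +5 new -> 12 infected
Step 4: +5 new -> 17 infected
Step 5: +6 new -> 23 infected
Step 6: +9 new -> 32 infected
Step 7: +6 new -> 38 infected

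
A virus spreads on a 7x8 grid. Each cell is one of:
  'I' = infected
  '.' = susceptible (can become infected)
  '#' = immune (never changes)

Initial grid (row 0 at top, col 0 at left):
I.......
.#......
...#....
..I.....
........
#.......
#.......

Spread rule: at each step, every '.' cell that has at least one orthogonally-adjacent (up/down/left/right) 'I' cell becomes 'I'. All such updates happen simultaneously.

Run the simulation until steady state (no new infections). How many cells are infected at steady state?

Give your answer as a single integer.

Answer: 52

Derivation:
Step 0 (initial): 2 infected
Step 1: +6 new -> 8 infected
Step 2: +9 new -> 17 infected
Step 3: +9 new -> 26 infected
Step 4: +8 new -> 34 infected
Step 5: +7 new -> 41 infected
Step 6: +6 new -> 47 infected
Step 7: +4 new -> 51 infected
Step 8: +1 new -> 52 infected
Step 9: +0 new -> 52 infected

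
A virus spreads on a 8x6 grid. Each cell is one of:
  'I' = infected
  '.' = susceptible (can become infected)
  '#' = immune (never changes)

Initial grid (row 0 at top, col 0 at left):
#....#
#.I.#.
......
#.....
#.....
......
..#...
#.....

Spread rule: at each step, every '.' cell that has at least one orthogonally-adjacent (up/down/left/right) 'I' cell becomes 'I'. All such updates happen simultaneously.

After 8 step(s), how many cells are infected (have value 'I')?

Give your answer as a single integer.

Step 0 (initial): 1 infected
Step 1: +4 new -> 5 infected
Step 2: +5 new -> 10 infected
Step 3: +6 new -> 16 infected
Step 4: +5 new -> 21 infected
Step 5: +5 new -> 26 infected
Step 6: +5 new -> 31 infected
Step 7: +5 new -> 36 infected
Step 8: +3 new -> 39 infected

Answer: 39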